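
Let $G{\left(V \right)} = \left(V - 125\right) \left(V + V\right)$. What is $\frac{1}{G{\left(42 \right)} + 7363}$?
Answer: $\frac{1}{391} \approx 0.0025575$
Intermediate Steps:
$G{\left(V \right)} = 2 V \left(-125 + V\right)$ ($G{\left(V \right)} = \left(V - 125\right) 2 V = \left(-125 + V\right) 2 V = 2 V \left(-125 + V\right)$)
$\frac{1}{G{\left(42 \right)} + 7363} = \frac{1}{2 \cdot 42 \left(-125 + 42\right) + 7363} = \frac{1}{2 \cdot 42 \left(-83\right) + 7363} = \frac{1}{-6972 + 7363} = \frac{1}{391}$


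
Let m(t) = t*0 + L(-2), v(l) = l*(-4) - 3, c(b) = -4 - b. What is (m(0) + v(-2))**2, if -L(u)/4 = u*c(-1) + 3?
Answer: 961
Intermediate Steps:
L(u) = -12 + 12*u (L(u) = -4*(u*(-4 - 1*(-1)) + 3) = -4*(u*(-4 + 1) + 3) = -4*(u*(-3) + 3) = -4*(-3*u + 3) = -4*(3 - 3*u) = -12 + 12*u)
v(l) = -3 - 4*l (v(l) = -4*l - 3 = -3 - 4*l)
m(t) = -36 (m(t) = t*0 + (-12 + 12*(-2)) = 0 + (-12 - 24) = 0 - 36 = -36)
(m(0) + v(-2))**2 = (-36 + (-3 - 4*(-2)))**2 = (-36 + (-3 + 8))**2 = (-36 + 5)**2 = (-31)**2 = 961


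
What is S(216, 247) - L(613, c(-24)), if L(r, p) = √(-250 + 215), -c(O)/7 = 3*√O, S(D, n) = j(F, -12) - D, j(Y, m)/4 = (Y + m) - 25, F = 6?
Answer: -340 - I*√35 ≈ -340.0 - 5.9161*I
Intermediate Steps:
j(Y, m) = -100 + 4*Y + 4*m (j(Y, m) = 4*((Y + m) - 25) = 4*(-25 + Y + m) = -100 + 4*Y + 4*m)
S(D, n) = -124 - D (S(D, n) = (-100 + 4*6 + 4*(-12)) - D = (-100 + 24 - 48) - D = -124 - D)
c(O) = -21*√O
L(r, p) = I*√35 (L(r, p) = √(-35) = I*√35)
S(216, 247) - L(613, c(-24)) = (-124 - 1*216) - I*√35 = (-124 - 216) - I*√35 = -340 - I*√35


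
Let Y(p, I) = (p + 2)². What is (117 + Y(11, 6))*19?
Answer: 5434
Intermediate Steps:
Y(p, I) = (2 + p)²
(117 + Y(11, 6))*19 = (117 + (2 + 11)²)*19 = (117 + 13²)*19 = (117 + 169)*19 = 286*19 = 5434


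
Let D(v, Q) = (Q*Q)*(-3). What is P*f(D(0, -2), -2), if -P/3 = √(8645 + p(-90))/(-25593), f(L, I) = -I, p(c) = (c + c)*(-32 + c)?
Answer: 2*√30605/8531 ≈ 0.041013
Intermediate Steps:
p(c) = 2*c*(-32 + c) (p(c) = (2*c)*(-32 + c) = 2*c*(-32 + c))
D(v, Q) = -3*Q² (D(v, Q) = Q²*(-3) = -3*Q²)
P = √30605/8531 (P = -3*√(8645 + 2*(-90)*(-32 - 90))/(-25593) = -3*√(8645 + 2*(-90)*(-122))*(-1)/25593 = -3*√(8645 + 21960)*(-1)/25593 = -3*√30605*(-1)/25593 = -(-1)*√30605/8531 = √30605/8531 ≈ 0.020507)
P*f(D(0, -2), -2) = (√30605/8531)*(-1*(-2)) = (√30605/8531)*2 = 2*√30605/8531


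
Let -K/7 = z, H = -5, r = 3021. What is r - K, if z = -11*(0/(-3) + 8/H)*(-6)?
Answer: 11409/5 ≈ 2281.8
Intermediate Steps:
z = -528/5 (z = -11*(0/(-3) + 8/(-5))*(-6) = -11*(0*(-1/3) + 8*(-1/5))*(-6) = -11*(0 - 8/5)*(-6) = -11*(-8/5)*(-6) = (88/5)*(-6) = -528/5 ≈ -105.60)
K = 3696/5 (K = -7*(-528/5) = 3696/5 ≈ 739.20)
r - K = 3021 - 1*3696/5 = 3021 - 3696/5 = 11409/5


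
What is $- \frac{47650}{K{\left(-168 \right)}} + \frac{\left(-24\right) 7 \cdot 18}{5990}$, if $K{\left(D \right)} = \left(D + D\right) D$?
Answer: $- \frac{114030563}{84530880} \approx -1.349$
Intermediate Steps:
$K{\left(D \right)} = 2 D^{2}$ ($K{\left(D \right)} = 2 D D = 2 D^{2}$)
$- \frac{47650}{K{\left(-168 \right)}} + \frac{\left(-24\right) 7 \cdot 18}{5990} = - \frac{47650}{2 \left(-168\right)^{2}} + \frac{\left(-24\right) 7 \cdot 18}{5990} = - \frac{47650}{2 \cdot 28224} + \left(-168\right) 18 \cdot \frac{1}{5990} = - \frac{47650}{56448} - \frac{1512}{2995} = \left(-47650\right) \frac{1}{56448} - \frac{1512}{2995} = - \frac{23825}{28224} - \frac{1512}{2995} = - \frac{114030563}{84530880}$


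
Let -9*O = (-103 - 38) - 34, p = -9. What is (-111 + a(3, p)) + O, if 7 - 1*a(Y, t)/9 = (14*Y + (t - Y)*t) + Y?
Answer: -12650/9 ≈ -1405.6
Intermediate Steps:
a(Y, t) = 63 - 135*Y - 9*t*(t - Y) (a(Y, t) = 63 - 9*((14*Y + (t - Y)*t) + Y) = 63 - 9*((14*Y + t*(t - Y)) + Y) = 63 - 9*(15*Y + t*(t - Y)) = 63 + (-135*Y - 9*t*(t - Y)) = 63 - 135*Y - 9*t*(t - Y))
O = 175/9 (O = -((-103 - 38) - 34)/9 = -(-141 - 34)/9 = -1/9*(-175) = 175/9 ≈ 19.444)
(-111 + a(3, p)) + O = (-111 + (63 - 135*3 - 9*(-9)**2 + 9*3*(-9))) + 175/9 = (-111 + (63 - 405 - 9*81 - 243)) + 175/9 = (-111 + (63 - 405 - 729 - 243)) + 175/9 = (-111 - 1314) + 175/9 = -1425 + 175/9 = -12650/9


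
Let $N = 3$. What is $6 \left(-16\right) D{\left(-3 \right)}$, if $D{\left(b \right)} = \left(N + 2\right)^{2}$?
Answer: $-2400$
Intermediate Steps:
$D{\left(b \right)} = 25$ ($D{\left(b \right)} = \left(3 + 2\right)^{2} = 5^{2} = 25$)
$6 \left(-16\right) D{\left(-3 \right)} = 6 \left(-16\right) 25 = \left(-96\right) 25 = -2400$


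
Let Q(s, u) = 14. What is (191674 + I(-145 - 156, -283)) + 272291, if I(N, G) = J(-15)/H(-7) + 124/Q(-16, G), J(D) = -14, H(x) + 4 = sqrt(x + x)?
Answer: 48717451/105 + 7*I*sqrt(14)/15 ≈ 4.6398e+5 + 1.7461*I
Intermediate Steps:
H(x) = -4 + sqrt(2)*sqrt(x) (H(x) = -4 + sqrt(x + x) = -4 + sqrt(2*x) = -4 + sqrt(2)*sqrt(x))
I(N, G) = 62/7 - 14/(-4 + I*sqrt(14)) (I(N, G) = -14/(-4 + sqrt(2)*sqrt(-7)) + 124/14 = -14/(-4 + sqrt(2)*(I*sqrt(7))) + 124*(1/14) = -14/(-4 + I*sqrt(14)) + 62/7 = 62/7 - 14/(-4 + I*sqrt(14)))
(191674 + I(-145 - 156, -283)) + 272291 = (191674 + (1126/105 + 7*I*sqrt(14)/15)) + 272291 = (20126896/105 + 7*I*sqrt(14)/15) + 272291 = 48717451/105 + 7*I*sqrt(14)/15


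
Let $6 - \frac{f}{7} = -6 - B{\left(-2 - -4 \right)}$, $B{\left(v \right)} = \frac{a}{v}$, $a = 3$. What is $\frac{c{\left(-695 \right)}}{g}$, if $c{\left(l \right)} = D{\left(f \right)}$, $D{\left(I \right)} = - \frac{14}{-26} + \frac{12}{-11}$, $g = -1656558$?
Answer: $\frac{79}{236887794} \approx 3.3349 \cdot 10^{-7}$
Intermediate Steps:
$B{\left(v \right)} = \frac{3}{v}$
$f = \frac{189}{2}$ ($f = 42 - 7 \left(-6 - \frac{3}{-2 - -4}\right) = 42 - 7 \left(-6 - \frac{3}{-2 + 4}\right) = 42 - 7 \left(-6 - \frac{3}{2}\right) = 42 - - \frac{105}{2} = 42 + \frac{105}{2} = \frac{189}{2} \approx 94.5$)
$D{\left(I \right)} = - \frac{79}{143}$ ($D{\left(I \right)} = \left(-14\right) \left(- \frac{1}{26}\right) + 12 \left(- \frac{1}{11}\right) = \frac{7}{13} - \frac{12}{11} = - \frac{79}{143}$)
$c{\left(l \right)} = - \frac{79}{143}$
$\frac{c{\left(-695 \right)}}{g} = - \frac{79}{143 \left(-1656558\right)} = \left(- \frac{79}{143}\right) \left(- \frac{1}{1656558}\right) = \frac{79}{236887794}$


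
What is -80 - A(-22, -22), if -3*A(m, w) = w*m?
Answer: 244/3 ≈ 81.333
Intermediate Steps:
A(m, w) = -m*w/3 (A(m, w) = -w*m/3 = -m*w/3)
-80 - A(-22, -22) = -80 - (-1)*(-22)*(-22)/3 = -80 - 1*(-484/3) = -80 + 484/3 = 244/3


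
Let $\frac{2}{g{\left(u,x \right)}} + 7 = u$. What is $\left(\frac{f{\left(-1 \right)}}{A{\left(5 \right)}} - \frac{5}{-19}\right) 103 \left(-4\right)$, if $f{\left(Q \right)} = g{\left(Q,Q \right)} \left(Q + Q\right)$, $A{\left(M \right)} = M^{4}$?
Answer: $- \frac{1291414}{11875} \approx -108.75$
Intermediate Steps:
$g{\left(u,x \right)} = \frac{2}{-7 + u}$
$f{\left(Q \right)} = \frac{4 Q}{-7 + Q}$ ($f{\left(Q \right)} = \frac{2}{-7 + Q} \left(Q + Q\right) = \frac{2}{-7 + Q} 2 Q = \frac{4 Q}{-7 + Q}$)
$\left(\frac{f{\left(-1 \right)}}{A{\left(5 \right)}} - \frac{5}{-19}\right) 103 \left(-4\right) = \left(\frac{4 \left(-1\right) \frac{1}{-7 - 1}}{5^{4}} - \frac{5}{-19}\right) 103 \left(-4\right) = \left(\frac{4 \left(-1\right) \frac{1}{-8}}{625} - - \frac{5}{19}\right) \left(-412\right) = \left(4 \left(-1\right) \left(- \frac{1}{8}\right) \frac{1}{625} + \frac{5}{19}\right) \left(-412\right) = \left(\frac{1}{2} \cdot \frac{1}{625} + \frac{5}{19}\right) \left(-412\right) = \left(\frac{1}{1250} + \frac{5}{19}\right) \left(-412\right) = \frac{6269}{23750} \left(-412\right) = - \frac{1291414}{11875}$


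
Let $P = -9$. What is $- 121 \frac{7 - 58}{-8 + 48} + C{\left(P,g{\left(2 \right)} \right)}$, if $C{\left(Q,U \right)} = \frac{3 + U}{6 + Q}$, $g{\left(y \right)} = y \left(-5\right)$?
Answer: $\frac{18793}{120} \approx 156.61$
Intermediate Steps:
$g{\left(y \right)} = - 5 y$
$C{\left(Q,U \right)} = \frac{3 + U}{6 + Q}$
$- 121 \frac{7 - 58}{-8 + 48} + C{\left(P,g{\left(2 \right)} \right)} = - 121 \frac{7 - 58}{-8 + 48} + \frac{3 - 10}{6 - 9} = - 121 \left(- \frac{51}{40}\right) + \frac{3 - 10}{-3} = - 121 \left(\left(-51\right) \frac{1}{40}\right) - - \frac{7}{3} = \left(-121\right) \left(- \frac{51}{40}\right) + \frac{7}{3} = \frac{6171}{40} + \frac{7}{3} = \frac{18793}{120}$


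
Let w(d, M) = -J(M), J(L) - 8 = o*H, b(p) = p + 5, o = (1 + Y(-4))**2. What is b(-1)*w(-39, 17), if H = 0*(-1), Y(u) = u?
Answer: -32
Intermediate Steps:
o = 9 (o = (1 - 4)**2 = (-3)**2 = 9)
H = 0
b(p) = 5 + p
J(L) = 8 (J(L) = 8 + 9*0 = 8 + 0 = 8)
w(d, M) = -8 (w(d, M) = -1*8 = -8)
b(-1)*w(-39, 17) = (5 - 1)*(-8) = 4*(-8) = -32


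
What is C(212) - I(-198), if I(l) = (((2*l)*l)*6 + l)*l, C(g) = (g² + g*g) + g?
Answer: 93199600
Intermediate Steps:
C(g) = g + 2*g² (C(g) = (g² + g²) + g = 2*g² + g = g + 2*g²)
I(l) = l*(l + 12*l²) (I(l) = ((2*l²)*6 + l)*l = (12*l² + l)*l = (l + 12*l²)*l = l*(l + 12*l²))
C(212) - I(-198) = 212*(1 + 2*212) - (-198)²*(1 + 12*(-198)) = 212*(1 + 424) - 39204*(1 - 2376) = 212*425 - 39204*(-2375) = 90100 - 1*(-93109500) = 90100 + 93109500 = 93199600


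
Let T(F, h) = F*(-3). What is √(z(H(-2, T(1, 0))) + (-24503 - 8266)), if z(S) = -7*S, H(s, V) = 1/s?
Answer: I*√131062/2 ≈ 181.01*I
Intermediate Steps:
T(F, h) = -3*F
√(z(H(-2, T(1, 0))) + (-24503 - 8266)) = √(-7/(-2) + (-24503 - 8266)) = √(-7*(-½) - 32769) = √(7/2 - 32769) = √(-65531/2) = I*√131062/2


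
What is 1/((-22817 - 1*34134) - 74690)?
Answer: -1/131641 ≈ -7.5964e-6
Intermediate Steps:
1/((-22817 - 1*34134) - 74690) = 1/((-22817 - 34134) - 74690) = 1/(-56951 - 74690) = 1/(-131641) = -1/131641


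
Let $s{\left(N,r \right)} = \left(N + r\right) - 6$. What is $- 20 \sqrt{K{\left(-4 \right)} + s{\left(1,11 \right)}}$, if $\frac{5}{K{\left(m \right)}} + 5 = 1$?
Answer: $- 10 \sqrt{19} \approx -43.589$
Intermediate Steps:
$K{\left(m \right)} = - \frac{5}{4}$ ($K{\left(m \right)} = \frac{5}{-5 + 1} = \frac{5}{-4} = 5 \left(- \frac{1}{4}\right) = - \frac{5}{4}$)
$s{\left(N,r \right)} = -6 + N + r$ ($s{\left(N,r \right)} = \left(N + r\right) - 6 = -6 + N + r$)
$- 20 \sqrt{K{\left(-4 \right)} + s{\left(1,11 \right)}} = - 20 \sqrt{- \frac{5}{4} + \left(-6 + 1 + 11\right)} = - 20 \sqrt{- \frac{5}{4} + 6} = - 20 \sqrt{\frac{19}{4}} = - 20 \frac{\sqrt{19}}{2} = - 10 \sqrt{19}$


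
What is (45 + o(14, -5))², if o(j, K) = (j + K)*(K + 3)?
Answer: 729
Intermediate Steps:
o(j, K) = (3 + K)*(K + j) (o(j, K) = (K + j)*(3 + K) = (3 + K)*(K + j))
(45 + o(14, -5))² = (45 + ((-5)² + 3*(-5) + 3*14 - 5*14))² = (45 + (25 - 15 + 42 - 70))² = (45 - 18)² = 27² = 729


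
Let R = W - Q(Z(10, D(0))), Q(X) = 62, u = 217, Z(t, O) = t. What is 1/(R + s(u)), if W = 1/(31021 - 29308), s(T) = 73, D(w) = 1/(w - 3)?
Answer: 1713/18844 ≈ 0.090904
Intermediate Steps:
D(w) = 1/(-3 + w)
W = 1/1713 ≈ 0.00058377
R = -106205/1713 (R = 1/1713 - 1*62 = 1/1713 - 62 = -106205/1713 ≈ -61.999)
1/(R + s(u)) = 1/(-106205/1713 + 73) = 1/(18844/1713) = 1713/18844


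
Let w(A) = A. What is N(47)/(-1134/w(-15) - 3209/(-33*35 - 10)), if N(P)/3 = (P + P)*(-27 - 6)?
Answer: -10841490/91283 ≈ -118.77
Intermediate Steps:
N(P) = -198*P (N(P) = 3*((P + P)*(-27 - 6)) = 3*((2*P)*(-33)) = 3*(-66*P) = -198*P)
N(47)/(-1134/w(-15) - 3209/(-33*35 - 10)) = (-198*47)/(-1134/(-15) - 3209/(-33*35 - 10)) = -9306/(-1134*(-1/15) - 3209/(-1155 - 10)) = -9306/(378/5 - 3209/(-1165)) = -9306/(378/5 - 3209*(-1/1165)) = -9306/(378/5 + 3209/1165) = -9306/91283/1165 = -9306*1165/91283 = -10841490/91283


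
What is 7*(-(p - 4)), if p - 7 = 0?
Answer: -21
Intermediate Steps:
p = 7 (p = 7 + 0 = 7)
7*(-(p - 4)) = 7*(-(7 - 4)) = 7*(-1*3) = 7*(-3) = -21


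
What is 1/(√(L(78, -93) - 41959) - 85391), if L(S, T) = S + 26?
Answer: -85391/7291664736 - I*√41855/7291664736 ≈ -1.1711e-5 - 2.8057e-8*I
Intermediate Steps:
L(S, T) = 26 + S
1/(√(L(78, -93) - 41959) - 85391) = 1/(√((26 + 78) - 41959) - 85391) = 1/(√(104 - 41959) - 85391) = 1/(√(-41855) - 85391) = 1/(I*√41855 - 85391) = 1/(-85391 + I*√41855)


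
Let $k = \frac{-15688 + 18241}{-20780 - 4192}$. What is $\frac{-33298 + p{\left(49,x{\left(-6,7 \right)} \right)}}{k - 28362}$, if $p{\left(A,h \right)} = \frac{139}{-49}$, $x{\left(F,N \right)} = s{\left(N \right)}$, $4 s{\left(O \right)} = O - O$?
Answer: $\frac{13582612084}{11568220811} \approx 1.1741$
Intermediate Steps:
$s{\left(O \right)} = 0$ ($s{\left(O \right)} = \frac{O - O}{4} = \frac{1}{4} \cdot 0 = 0$)
$x{\left(F,N \right)} = 0$
$p{\left(A,h \right)} = - \frac{139}{49}$ ($p{\left(A,h \right)} = 139 \left(- \frac{1}{49}\right) = - \frac{139}{49}$)
$k = - \frac{851}{8324}$ ($k = \frac{2553}{-24972} = 2553 \left(- \frac{1}{24972}\right) = - \frac{851}{8324} \approx -0.10223$)
$\frac{-33298 + p{\left(49,x{\left(-6,7 \right)} \right)}}{k - 28362} = \frac{-33298 - \frac{139}{49}}{- \frac{851}{8324} - 28362} = - \frac{1631741}{49 \left(- \frac{236086139}{8324}\right)} = \left(- \frac{1631741}{49}\right) \left(- \frac{8324}{236086139}\right) = \frac{13582612084}{11568220811}$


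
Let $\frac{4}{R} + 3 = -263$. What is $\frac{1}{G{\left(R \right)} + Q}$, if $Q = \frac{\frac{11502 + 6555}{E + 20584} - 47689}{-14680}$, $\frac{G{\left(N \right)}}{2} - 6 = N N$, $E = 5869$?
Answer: $\frac{49065500554}{748198603167} \approx 0.065578$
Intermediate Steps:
$R = - \frac{2}{133}$ ($R = \frac{4}{-3 - 263} = \frac{4}{-266} = 4 \left(- \frac{1}{266}\right) = - \frac{2}{133} \approx -0.015038$)
$G{\left(N \right)} = 12 + 2 N^{2}$ ($G{\left(N \right)} = 12 + 2 N N = 12 + 2 N^{2}$)
$Q = \frac{63074953}{19416502}$ ($Q = \frac{\frac{11502 + 6555}{5869 + 20584} - 47689}{-14680} = \left(\frac{18057}{26453} - 47689\right) \left(- \frac{1}{14680}\right) = \left(- \frac{1261499060}{26453}\right) \left(- \frac{1}{14680}\right) = \frac{63074953}{19416502} \approx 3.2485$)
$\frac{1}{G{\left(R \right)} + Q} = \frac{1}{\left(12 + 2 \left(- \frac{2}{133}\right)^{2}\right) + \frac{63074953}{19416502}} = \frac{1}{\left(12 + 2 \cdot \frac{4}{17689}\right) + \frac{63074953}{19416502}} = \frac{1}{\left(12 + \frac{8}{17689}\right) + \frac{63074953}{19416502}} = \frac{1}{\frac{212276}{17689} + \frac{63074953}{19416502}} = \frac{1}{\frac{748198603167}{49065500554}} = \frac{49065500554}{748198603167}$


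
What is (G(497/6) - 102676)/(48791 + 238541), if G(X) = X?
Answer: -615559/1723992 ≈ -0.35705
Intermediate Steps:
(G(497/6) - 102676)/(48791 + 238541) = (497/6 - 102676)/(48791 + 238541) = (497*(1/6) - 102676)/287332 = (497/6 - 102676)*(1/287332) = -615559/6*1/287332 = -615559/1723992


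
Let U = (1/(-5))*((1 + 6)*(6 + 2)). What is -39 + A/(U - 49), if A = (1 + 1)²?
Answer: -11759/301 ≈ -39.066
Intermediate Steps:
U = -56/5 (U = (1*(-⅕))*(7*8) = -⅕*56 = -56/5 ≈ -11.200)
A = 4 (A = 2² = 4)
-39 + A/(U - 49) = -39 + 4/(-56/5 - 49) = -39 + 4/(-301/5) = -39 + 4*(-5/301) = -39 - 20/301 = -11759/301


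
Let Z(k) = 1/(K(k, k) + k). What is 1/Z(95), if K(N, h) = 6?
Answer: 101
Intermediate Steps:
Z(k) = 1/(6 + k)
1/Z(95) = 1/(1/(6 + 95)) = 1/(1/101) = 101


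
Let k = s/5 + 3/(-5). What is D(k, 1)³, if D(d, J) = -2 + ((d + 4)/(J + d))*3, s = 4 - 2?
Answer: 117649/64 ≈ 1838.3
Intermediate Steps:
s = 2
k = -⅕ (k = 2/5 + 3/(-5) = 2*(⅕) + 3*(-⅕) = ⅖ - ⅗ = -⅕ ≈ -0.20000)
D(d, J) = -2 + 3*(4 + d)/(J + d) (D(d, J) = -2 + ((4 + d)/(J + d))*3 = -2 + 3*(4 + d)/(J + d))
D(k, 1)³ = ((12 - ⅕ - 2*1)/(1 - ⅕))³ = ((12 - ⅕ - 2)/(⅘))³ = ((5/4)*(49/5))³ = (49/4)³ = 117649/64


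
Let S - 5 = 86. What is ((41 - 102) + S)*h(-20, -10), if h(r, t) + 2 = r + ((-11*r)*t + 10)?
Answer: -66360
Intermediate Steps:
S = 91 (S = 5 + 86 = 91)
h(r, t) = 8 + r - 11*r*t (h(r, t) = -2 + (r + ((-11*r)*t + 10)) = -2 + (r + (-11*r*t + 10)) = -2 + (r + (10 - 11*r*t)) = -2 + (10 + r - 11*r*t) = 8 + r - 11*r*t)
((41 - 102) + S)*h(-20, -10) = ((41 - 102) + 91)*(8 - 20 - 11*(-20)*(-10)) = (-61 + 91)*(8 - 20 - 2200) = 30*(-2212) = -66360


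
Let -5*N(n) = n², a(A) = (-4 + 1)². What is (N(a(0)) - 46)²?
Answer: 96721/25 ≈ 3868.8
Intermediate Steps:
a(A) = 9 (a(A) = (-3)² = 9)
N(n) = -n²/5
(N(a(0)) - 46)² = (-⅕*9² - 46)² = (-⅕*81 - 46)² = (-81/5 - 46)² = (-311/5)² = 96721/25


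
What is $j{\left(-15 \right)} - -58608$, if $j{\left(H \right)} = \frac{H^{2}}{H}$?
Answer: $58593$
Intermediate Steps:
$j{\left(H \right)} = H$
$j{\left(-15 \right)} - -58608 = -15 - -58608 = -15 + 58608 = 58593$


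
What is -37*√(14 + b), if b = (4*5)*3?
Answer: -37*√74 ≈ -318.29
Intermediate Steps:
b = 60 (b = 20*3 = 60)
-37*√(14 + b) = -37*√(14 + 60) = -37*√74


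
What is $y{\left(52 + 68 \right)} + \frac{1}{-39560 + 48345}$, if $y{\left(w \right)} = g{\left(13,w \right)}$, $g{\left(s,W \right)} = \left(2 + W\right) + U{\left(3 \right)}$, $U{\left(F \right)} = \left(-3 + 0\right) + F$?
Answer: $\frac{1071771}{8785} \approx 122.0$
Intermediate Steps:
$U{\left(F \right)} = -3 + F$
$g{\left(s,W \right)} = 2 + W$ ($g{\left(s,W \right)} = \left(2 + W\right) + \left(-3 + 3\right) = \left(2 + W\right) + 0 = 2 + W$)
$y{\left(w \right)} = 2 + w$
$y{\left(52 + 68 \right)} + \frac{1}{-39560 + 48345} = \left(2 + \left(52 + 68\right)\right) + \frac{1}{-39560 + 48345} = \left(2 + 120\right) + \frac{1}{8785} = 122 + \frac{1}{8785} = \frac{1071771}{8785}$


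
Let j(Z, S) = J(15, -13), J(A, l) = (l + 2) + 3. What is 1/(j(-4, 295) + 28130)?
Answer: 1/28122 ≈ 3.5559e-5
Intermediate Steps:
J(A, l) = 5 + l (J(A, l) = (2 + l) + 3 = 5 + l)
j(Z, S) = -8 (j(Z, S) = 5 - 13 = -8)
1/(j(-4, 295) + 28130) = 1/(-8 + 28130) = 1/28122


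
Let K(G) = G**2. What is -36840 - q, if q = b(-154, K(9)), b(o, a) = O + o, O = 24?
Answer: -36710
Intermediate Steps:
b(o, a) = 24 + o
q = -130 (q = 24 - 154 = -130)
-36840 - q = -36840 - 1*(-130) = -36840 + 130 = -36710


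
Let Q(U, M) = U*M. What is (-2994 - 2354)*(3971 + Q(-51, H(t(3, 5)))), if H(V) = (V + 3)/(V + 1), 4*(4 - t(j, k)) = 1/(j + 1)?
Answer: -1647440704/79 ≈ -2.0854e+7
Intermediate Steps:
t(j, k) = 4 - 1/(4*(1 + j)) (t(j, k) = 4 - 1/(4*(j + 1)) = 4 - 1/(4*(1 + j)))
H(V) = (3 + V)/(1 + V)
Q(U, M) = M*U
(-2994 - 2354)*(3971 + Q(-51, H(t(3, 5)))) = (-2994 - 2354)*(3971 + ((3 + (15 + 16*3)/(4*(1 + 3)))/(1 + (15 + 16*3)/(4*(1 + 3))))*(-51)) = -5348*(3971 + ((3 + (¼)*(15 + 48)/4)/(1 + (¼)*(15 + 48)/4))*(-51)) = -5348*(3971 + ((3 + (¼)*(¼)*63)/(1 + (¼)*(¼)*63))*(-51)) = -5348*(3971 + ((3 + 63/16)/(1 + 63/16))*(-51)) = -5348*(3971 + ((111/16)/(79/16))*(-51)) = -5348*(3971 + ((16/79)*(111/16))*(-51)) = -5348*(3971 + (111/79)*(-51)) = -5348*(3971 - 5661/79) = -5348*308048/79 = -1647440704/79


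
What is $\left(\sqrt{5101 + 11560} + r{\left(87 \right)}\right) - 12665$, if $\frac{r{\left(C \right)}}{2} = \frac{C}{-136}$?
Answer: $- \frac{861307}{68} + \sqrt{16661} \approx -12537.0$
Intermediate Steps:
$r{\left(C \right)} = - \frac{C}{68}$ ($r{\left(C \right)} = 2 \frac{C}{-136} = 2 C \left(- \frac{1}{136}\right) = 2 \left(- \frac{C}{136}\right) = - \frac{C}{68}$)
$\left(\sqrt{5101 + 11560} + r{\left(87 \right)}\right) - 12665 = \left(\sqrt{5101 + 11560} - \frac{87}{68}\right) - 12665 = \left(\sqrt{16661} - \frac{87}{68}\right) - 12665 = \left(- \frac{87}{68} + \sqrt{16661}\right) - 12665 = - \frac{861307}{68} + \sqrt{16661}$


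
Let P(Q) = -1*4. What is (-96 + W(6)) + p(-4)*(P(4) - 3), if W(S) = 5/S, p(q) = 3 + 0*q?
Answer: -697/6 ≈ -116.17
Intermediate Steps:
P(Q) = -4
p(q) = 3 (p(q) = 3 + 0 = 3)
(-96 + W(6)) + p(-4)*(P(4) - 3) = (-96 + 5/6) + 3*(-4 - 3) = (-96 + 5*(⅙)) + 3*(-7) = (-96 + ⅚) - 21 = -571/6 - 21 = -697/6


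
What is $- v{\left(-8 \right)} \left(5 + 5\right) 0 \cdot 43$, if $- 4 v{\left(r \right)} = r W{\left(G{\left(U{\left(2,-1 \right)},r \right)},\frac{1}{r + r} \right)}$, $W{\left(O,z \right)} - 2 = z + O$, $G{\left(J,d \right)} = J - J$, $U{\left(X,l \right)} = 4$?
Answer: $0$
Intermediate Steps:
$G{\left(J,d \right)} = 0$
$W{\left(O,z \right)} = 2 + O + z$ ($W{\left(O,z \right)} = 2 + \left(z + O\right) = 2 + \left(O + z\right) = 2 + O + z$)
$v{\left(r \right)} = - \frac{r \left(2 + \frac{1}{2 r}\right)}{4}$ ($v{\left(r \right)} = - \frac{r \left(2 + 0 + \frac{1}{r + r}\right)}{4} = - \frac{r \left(2 + 0 + \frac{1}{2 r}\right)}{4} = - \frac{r \left(2 + \frac{1}{2 r}\right)}{4}$)
$- v{\left(-8 \right)} \left(5 + 5\right) 0 \cdot 43 = - \left(- \frac{1}{8} - -4\right) \left(5 + 5\right) 0 \cdot 43 = - \left(- \frac{1}{8} + 4\right) 10 \cdot 0 \cdot 43 = - \frac{31}{8} \cdot 0 \cdot 43 = - 0 \cdot 43 = \left(-1\right) 0 = 0$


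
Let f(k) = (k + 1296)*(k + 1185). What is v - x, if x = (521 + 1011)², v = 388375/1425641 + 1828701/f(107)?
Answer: -6065235314152895743/2584225225316 ≈ -2.3470e+6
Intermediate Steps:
f(k) = (1185 + k)*(1296 + k) (f(k) = (1296 + k)*(1185 + k) = (1185 + k)*(1296 + k))
v = 3311069163841/2584225225316 (v = 388375/1425641 + 1828701/(1535760 + 107² + 2481*107) = 388375*(1/1425641) + 1828701/(1535760 + 11449 + 265467) = 388375/1425641 + 1828701/1812676 = 3311069163841/2584225225316 ≈ 1.2813)
x = 2347024 (x = 1532² = 2347024)
v - x = 3311069163841/2584225225316 - 1*2347024 = 3311069163841/2584225225316 - 2347024 = -6065235314152895743/2584225225316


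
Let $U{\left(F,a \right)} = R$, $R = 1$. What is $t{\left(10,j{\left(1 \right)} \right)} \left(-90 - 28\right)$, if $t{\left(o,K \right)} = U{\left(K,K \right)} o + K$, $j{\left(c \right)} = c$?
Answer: $-1298$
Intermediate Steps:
$U{\left(F,a \right)} = 1$
$t{\left(o,K \right)} = K + o$ ($t{\left(o,K \right)} = 1 o + K = o + K = K + o$)
$t{\left(10,j{\left(1 \right)} \right)} \left(-90 - 28\right) = \left(1 + 10\right) \left(-90 - 28\right) = 11 \left(-118\right) = -1298$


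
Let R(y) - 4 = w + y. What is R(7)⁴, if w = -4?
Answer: 2401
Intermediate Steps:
R(y) = y (R(y) = 4 + (-4 + y) = y)
R(7)⁴ = 7⁴ = 2401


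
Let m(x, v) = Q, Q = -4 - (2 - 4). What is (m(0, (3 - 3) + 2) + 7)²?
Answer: 25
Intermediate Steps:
Q = -2 (Q = -4 - (-2) = -4 - 1*(-2) = -4 + 2 = -2)
m(x, v) = -2
(m(0, (3 - 3) + 2) + 7)² = (-2 + 7)² = 5² = 25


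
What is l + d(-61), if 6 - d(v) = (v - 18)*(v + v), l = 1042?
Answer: -8590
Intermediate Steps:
d(v) = 6 - 2*v*(-18 + v) (d(v) = 6 - (v - 18)*(v + v) = 6 - (-18 + v)*2*v = 6 - 2*v*(-18 + v))
l + d(-61) = 1042 + (6 - 2*(-61)² + 36*(-61)) = 1042 + (6 - 2*3721 - 2196) = 1042 + (6 - 7442 - 2196) = 1042 - 9632 = -8590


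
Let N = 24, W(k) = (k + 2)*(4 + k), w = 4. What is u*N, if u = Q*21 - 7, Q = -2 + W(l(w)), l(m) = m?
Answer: 23016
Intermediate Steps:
W(k) = (2 + k)*(4 + k)
Q = 46 (Q = -2 + (8 + 4² + 6*4) = -2 + (8 + 16 + 24) = -2 + 48 = 46)
u = 959 (u = 46*21 - 7 = 966 - 7 = 959)
u*N = 959*24 = 23016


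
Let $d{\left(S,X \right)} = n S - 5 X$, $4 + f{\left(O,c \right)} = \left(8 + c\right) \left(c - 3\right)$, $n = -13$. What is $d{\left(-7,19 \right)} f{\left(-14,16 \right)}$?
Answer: $-1232$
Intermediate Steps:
$f{\left(O,c \right)} = -4 + \left(-3 + c\right) \left(8 + c\right)$ ($f{\left(O,c \right)} = -4 + \left(8 + c\right) \left(c - 3\right) = -4 + \left(8 + c\right) \left(-3 + c\right) = -4 + \left(-3 + c\right) \left(8 + c\right)$)
$d{\left(S,X \right)} = - 13 S - 5 X$
$d{\left(-7,19 \right)} f{\left(-14,16 \right)} = \left(\left(-13\right) \left(-7\right) - 95\right) \left(-28 + 16^{2} + 5 \cdot 16\right) = \left(91 - 95\right) \left(-28 + 256 + 80\right) = \left(-4\right) 308 = -1232$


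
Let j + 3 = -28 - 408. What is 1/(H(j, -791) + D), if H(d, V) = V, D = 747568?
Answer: 1/746777 ≈ 1.3391e-6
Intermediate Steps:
j = -439 (j = -3 + (-28 - 408) = -3 - 436 = -439)
1/(H(j, -791) + D) = 1/(-791 + 747568) = 1/746777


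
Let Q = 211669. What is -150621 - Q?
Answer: -362290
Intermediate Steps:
-150621 - Q = -150621 - 1*211669 = -150621 - 211669 = -362290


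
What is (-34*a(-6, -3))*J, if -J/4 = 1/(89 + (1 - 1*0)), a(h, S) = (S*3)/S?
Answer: 68/15 ≈ 4.5333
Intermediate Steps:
a(h, S) = 3 (a(h, S) = (3*S)/S = 3)
J = -2/45 (J = -4/(89 + (1 - 1*0)) = -4/(89 + (1 + 0)) = -4/(89 + 1) = -4/90 = -4*1/90 = -2/45 ≈ -0.044444)
(-34*a(-6, -3))*J = -34*3*(-2/45) = -102*(-2/45) = 68/15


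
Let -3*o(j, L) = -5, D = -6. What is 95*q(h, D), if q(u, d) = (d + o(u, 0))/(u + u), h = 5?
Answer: -247/6 ≈ -41.167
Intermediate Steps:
o(j, L) = 5/3 (o(j, L) = -⅓*(-5) = 5/3)
q(u, d) = (5/3 + d)/(2*u) (q(u, d) = (d + 5/3)/(u + u) = (5/3 + d)/((2*u)) = (5/3 + d)*(1/(2*u)) = (5/3 + d)/(2*u))
95*q(h, D) = 95*((⅙)*(5 + 3*(-6))/5) = 95*((⅙)*(⅕)*(5 - 18)) = 95*((⅙)*(⅕)*(-13)) = 95*(-13/30) = -247/6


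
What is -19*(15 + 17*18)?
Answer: -6099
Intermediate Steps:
-19*(15 + 17*18) = -19*(15 + 306) = -19*321 = -6099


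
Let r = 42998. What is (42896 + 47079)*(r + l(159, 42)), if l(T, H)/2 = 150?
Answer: 3895737550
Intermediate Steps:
l(T, H) = 300 (l(T, H) = 2*150 = 300)
(42896 + 47079)*(r + l(159, 42)) = (42896 + 47079)*(42998 + 300) = 89975*43298 = 3895737550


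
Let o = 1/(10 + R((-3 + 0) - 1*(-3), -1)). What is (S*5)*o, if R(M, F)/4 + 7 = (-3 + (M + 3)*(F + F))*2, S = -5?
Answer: 5/18 ≈ 0.27778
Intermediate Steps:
R(M, F) = -52 + 16*F*(3 + M) (R(M, F) = -28 + 4*((-3 + (M + 3)*(F + F))*2) = -28 + 4*((-3 + (3 + M)*(2*F))*2) = -28 + 4*((-3 + 2*F*(3 + M))*2) = -28 + 4*(-6 + 4*F*(3 + M)) = -28 + (-24 + 16*F*(3 + M)) = -52 + 16*F*(3 + M))
o = -1/90 (o = 1/(10 + (-52 + 48*(-1) + 16*(-1)*((-3 + 0) - 1*(-3)))) = 1/(10 + (-52 - 48 + 16*(-1)*(-3 + 3))) = 1/(10 + (-52 - 48 + 16*(-1)*0)) = 1/(10 + (-52 - 48 + 0)) = 1/(10 - 100) = 1/(-90) = -1/90 ≈ -0.011111)
(S*5)*o = -5*5*(-1/90) = -25*(-1/90) = 5/18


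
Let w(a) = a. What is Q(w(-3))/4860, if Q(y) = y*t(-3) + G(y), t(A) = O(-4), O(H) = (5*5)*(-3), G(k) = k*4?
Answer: 71/1620 ≈ 0.043827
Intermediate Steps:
G(k) = 4*k
O(H) = -75 (O(H) = 25*(-3) = -75)
t(A) = -75
Q(y) = -71*y (Q(y) = y*(-75) + 4*y = -75*y + 4*y = -71*y)
Q(w(-3))/4860 = -71*(-3)/4860 = 213*(1/4860) = 71/1620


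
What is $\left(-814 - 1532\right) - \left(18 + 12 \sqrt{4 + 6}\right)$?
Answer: $-2364 - 12 \sqrt{10} \approx -2401.9$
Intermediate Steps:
$\left(-814 - 1532\right) - \left(18 + 12 \sqrt{4 + 6}\right) = -2346 - \left(18 + 12 \sqrt{10}\right) = -2364 - 12 \sqrt{10}$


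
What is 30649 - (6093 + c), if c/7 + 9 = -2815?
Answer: 44324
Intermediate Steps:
c = -19768 (c = -63 + 7*(-2815) = -63 - 19705 = -19768)
30649 - (6093 + c) = 30649 - (6093 - 19768) = 30649 - 1*(-13675) = 30649 + 13675 = 44324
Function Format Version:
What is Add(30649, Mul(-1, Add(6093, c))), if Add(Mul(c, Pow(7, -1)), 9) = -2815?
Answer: 44324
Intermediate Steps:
c = -19768 (c = Add(-63, Mul(7, -2815)) = Add(-63, -19705) = -19768)
Add(30649, Mul(-1, Add(6093, c))) = Add(30649, Mul(-1, Add(6093, -19768))) = Add(30649, Mul(-1, -13675)) = Add(30649, 13675) = 44324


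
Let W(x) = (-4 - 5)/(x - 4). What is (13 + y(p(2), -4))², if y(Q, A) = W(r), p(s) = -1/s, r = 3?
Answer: 484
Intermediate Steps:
W(x) = -9/(-4 + x)
y(Q, A) = 9 (y(Q, A) = -9/(-4 + 3) = -9/(-1) = -9*(-1) = 9)
(13 + y(p(2), -4))² = (13 + 9)² = 22² = 484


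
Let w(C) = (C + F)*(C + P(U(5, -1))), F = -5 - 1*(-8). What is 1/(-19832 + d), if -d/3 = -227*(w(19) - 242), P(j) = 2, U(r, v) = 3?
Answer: 1/129988 ≈ 7.6930e-6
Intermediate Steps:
F = 3 (F = -5 + 8 = 3)
w(C) = (2 + C)*(3 + C) (w(C) = (C + 3)*(C + 2) = (3 + C)*(2 + C) = (2 + C)*(3 + C))
d = 149820 (d = -(-681)*((6 + 19**2 + 5*19) - 242) = -(-681)*((6 + 361 + 95) - 242) = -(-681)*(462 - 242) = -(-681)*220 = -3*(-49940) = 149820)
1/(-19832 + d) = 1/(-19832 + 149820) = 1/129988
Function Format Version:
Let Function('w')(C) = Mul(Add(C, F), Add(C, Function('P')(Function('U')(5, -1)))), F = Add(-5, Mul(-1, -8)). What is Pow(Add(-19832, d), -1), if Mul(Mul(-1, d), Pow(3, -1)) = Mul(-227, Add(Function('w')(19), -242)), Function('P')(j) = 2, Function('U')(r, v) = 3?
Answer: Rational(1, 129988) ≈ 7.6930e-6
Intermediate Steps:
F = 3 (F = Add(-5, 8) = 3)
Function('w')(C) = Mul(Add(2, C), Add(3, C)) (Function('w')(C) = Mul(Add(C, 3), Add(C, 2)) = Mul(Add(3, C), Add(2, C)) = Mul(Add(2, C), Add(3, C)))
d = 149820 (d = Mul(-3, Mul(-227, Add(Add(6, Pow(19, 2), Mul(5, 19)), -242))) = Mul(-3, Mul(-227, Add(Add(6, 361, 95), -242))) = Mul(-3, Mul(-227, Add(462, -242))) = Mul(-3, Mul(-227, 220)) = Mul(-3, -49940) = 149820)
Pow(Add(-19832, d), -1) = Pow(Add(-19832, 149820), -1) = Pow(129988, -1) = Rational(1, 129988)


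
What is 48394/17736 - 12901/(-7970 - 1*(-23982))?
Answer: 34129537/17749302 ≈ 1.9229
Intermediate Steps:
48394/17736 - 12901/(-7970 - 1*(-23982)) = 48394*(1/17736) - 12901/(-7970 + 23982) = 24197/8868 - 12901/16012 = 34129537/17749302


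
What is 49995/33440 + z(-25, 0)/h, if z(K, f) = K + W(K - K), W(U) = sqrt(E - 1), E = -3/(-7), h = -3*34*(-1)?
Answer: 38759/31008 + I*sqrt(7)/357 ≈ 1.25 + 0.0074111*I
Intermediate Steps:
h = 102 (h = -102*(-1) = 102)
E = 3/7 (E = -3*(-1/7) = 3/7 ≈ 0.42857)
W(U) = 2*I*sqrt(7)/7 (W(U) = sqrt(3/7 - 1) = sqrt(-4/7) = 2*I*sqrt(7)/7)
z(K, f) = K + 2*I*sqrt(7)/7
49995/33440 + z(-25, 0)/h = 49995/33440 + (-25 + 2*I*sqrt(7)/7)/102 = 49995*(1/33440) + (-25 + 2*I*sqrt(7)/7)*(1/102) = 909/608 + (-25/102 + I*sqrt(7)/357) = 38759/31008 + I*sqrt(7)/357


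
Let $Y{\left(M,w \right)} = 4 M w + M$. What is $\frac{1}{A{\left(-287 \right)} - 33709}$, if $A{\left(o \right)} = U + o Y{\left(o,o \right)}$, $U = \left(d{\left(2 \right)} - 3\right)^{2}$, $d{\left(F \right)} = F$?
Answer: $- \frac{1}{94510951} \approx -1.0581 \cdot 10^{-8}$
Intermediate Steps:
$Y{\left(M,w \right)} = M + 4 M w$ ($Y{\left(M,w \right)} = 4 M w + M = M + 4 M w$)
$U = 1$ ($U = \left(2 - 3\right)^{2} = \left(-1\right)^{2} = 1$)
$A{\left(o \right)} = 1 + o^{2} \left(1 + 4 o\right)$ ($A{\left(o \right)} = 1 + o o \left(1 + 4 o\right) = 1 + o^{2} \left(1 + 4 o\right)$)
$\frac{1}{A{\left(-287 \right)} - 33709} = \frac{1}{\left(1 + \left(-287\right)^{2} \left(1 + 4 \left(-287\right)\right)\right) - 33709} = \frac{1}{\left(1 + 82369 \left(1 - 1148\right)\right) - 33709} = \frac{1}{\left(1 + 82369 \left(-1147\right)\right) - 33709} = \frac{1}{\left(1 - 94477243\right) - 33709} = \frac{1}{-94477242 - 33709} = \frac{1}{-94510951} = - \frac{1}{94510951}$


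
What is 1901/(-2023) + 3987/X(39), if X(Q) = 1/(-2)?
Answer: -16133303/2023 ≈ -7974.9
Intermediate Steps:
X(Q) = -½
1901/(-2023) + 3987/X(39) = 1901/(-2023) + 3987/(-½) = 1901*(-1/2023) + 3987*(-2) = -1901/2023 - 7974 = -16133303/2023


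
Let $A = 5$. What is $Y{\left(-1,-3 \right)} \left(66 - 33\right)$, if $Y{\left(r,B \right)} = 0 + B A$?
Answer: $-495$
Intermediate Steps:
$Y{\left(r,B \right)} = 5 B$ ($Y{\left(r,B \right)} = 0 + B 5 = 0 + 5 B = 5 B$)
$Y{\left(-1,-3 \right)} \left(66 - 33\right) = 5 \left(-3\right) \left(66 - 33\right) = \left(-15\right) 33 = -495$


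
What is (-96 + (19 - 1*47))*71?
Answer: -8804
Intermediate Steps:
(-96 + (19 - 1*47))*71 = (-96 + (19 - 47))*71 = (-96 - 28)*71 = -124*71 = -8804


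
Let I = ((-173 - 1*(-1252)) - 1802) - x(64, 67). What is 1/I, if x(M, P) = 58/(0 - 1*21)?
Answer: -21/15125 ≈ -0.0013884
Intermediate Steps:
x(M, P) = -58/21 (x(M, P) = 58/(0 - 21) = 58/(-21) = 58*(-1/21) = -58/21)
I = -15125/21 (I = ((-173 - 1*(-1252)) - 1802) - 1*(-58/21) = ((-173 + 1252) - 1802) + 58/21 = (1079 - 1802) + 58/21 = -723 + 58/21 = -15125/21 ≈ -720.24)
1/I = 1/(-15125/21) = -21/15125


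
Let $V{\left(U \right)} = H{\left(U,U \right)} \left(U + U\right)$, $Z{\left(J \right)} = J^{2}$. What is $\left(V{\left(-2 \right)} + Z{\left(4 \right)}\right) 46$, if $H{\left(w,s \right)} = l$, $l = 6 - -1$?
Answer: $-552$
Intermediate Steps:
$l = 7$ ($l = 6 + 1 = 7$)
$H{\left(w,s \right)} = 7$
$V{\left(U \right)} = 14 U$ ($V{\left(U \right)} = 7 \left(U + U\right) = 7 \cdot 2 U = 14 U$)
$\left(V{\left(-2 \right)} + Z{\left(4 \right)}\right) 46 = \left(14 \left(-2\right) + 4^{2}\right) 46 = \left(-28 + 16\right) 46 = \left(-12\right) 46 = -552$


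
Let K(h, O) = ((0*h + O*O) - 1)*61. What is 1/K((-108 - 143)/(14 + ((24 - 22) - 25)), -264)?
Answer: 1/4251395 ≈ 2.3522e-7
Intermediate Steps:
K(h, O) = -61 + 61*O² (K(h, O) = ((0 + O²) - 1)*61 = (O² - 1)*61 = (-1 + O²)*61 = -61 + 61*O²)
1/K((-108 - 143)/(14 + ((24 - 22) - 25)), -264) = 1/(-61 + 61*(-264)²) = 1/(-61 + 61*69696) = 1/(-61 + 4251456) = 1/4251395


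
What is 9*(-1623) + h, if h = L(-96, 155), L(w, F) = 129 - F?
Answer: -14633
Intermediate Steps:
h = -26 (h = 129 - 1*155 = 129 - 155 = -26)
9*(-1623) + h = 9*(-1623) - 26 = -14607 - 26 = -14633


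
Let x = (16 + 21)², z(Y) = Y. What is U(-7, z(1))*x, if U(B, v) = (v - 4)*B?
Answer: 28749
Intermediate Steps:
U(B, v) = B*(-4 + v) (U(B, v) = (-4 + v)*B = B*(-4 + v))
x = 1369 (x = 37² = 1369)
U(-7, z(1))*x = -7*(-4 + 1)*1369 = -7*(-3)*1369 = 21*1369 = 28749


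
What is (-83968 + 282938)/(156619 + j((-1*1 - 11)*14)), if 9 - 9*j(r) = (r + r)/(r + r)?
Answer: 1790730/1409579 ≈ 1.2704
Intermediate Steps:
j(r) = 8/9 (j(r) = 1 - (r + r)/(9*(r + r)) = 1 - 2*r/(9*(2*r)) = 1 - 2*r*1/(2*r)/9 = 1 - 1/9*1 = 1 - 1/9 = 8/9)
(-83968 + 282938)/(156619 + j((-1*1 - 11)*14)) = (-83968 + 282938)/(156619 + 8/9) = 198970/(1409579/9) = 198970*(9/1409579) = 1790730/1409579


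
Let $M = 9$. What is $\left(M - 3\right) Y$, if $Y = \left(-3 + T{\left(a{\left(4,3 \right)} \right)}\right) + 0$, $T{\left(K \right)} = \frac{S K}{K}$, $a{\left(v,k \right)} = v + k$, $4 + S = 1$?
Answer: $-36$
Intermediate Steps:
$S = -3$ ($S = -4 + 1 = -3$)
$a{\left(v,k \right)} = k + v$
$T{\left(K \right)} = -3$ ($T{\left(K \right)} = \frac{\left(-3\right) K}{K} = -3$)
$Y = -6$ ($Y = \left(-3 - 3\right) + 0 = -6 + 0 = -6$)
$\left(M - 3\right) Y = \left(9 - 3\right) \left(-6\right) = 6 \left(-6\right) = -36$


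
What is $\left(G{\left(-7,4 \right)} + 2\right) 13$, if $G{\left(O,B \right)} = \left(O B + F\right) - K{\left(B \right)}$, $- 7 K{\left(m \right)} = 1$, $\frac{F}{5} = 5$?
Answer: $- \frac{78}{7} \approx -11.143$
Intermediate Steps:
$F = 25$ ($F = 5 \cdot 5 = 25$)
$K{\left(m \right)} = - \frac{1}{7}$ ($K{\left(m \right)} = \left(- \frac{1}{7}\right) 1 = - \frac{1}{7}$)
$G{\left(O,B \right)} = \frac{176}{7} + B O$ ($G{\left(O,B \right)} = \left(O B + 25\right) - - \frac{1}{7} = \left(B O + 25\right) + \frac{1}{7} = \left(25 + B O\right) + \frac{1}{7} = \frac{176}{7} + B O$)
$\left(G{\left(-7,4 \right)} + 2\right) 13 = \left(\left(\frac{176}{7} + 4 \left(-7\right)\right) + 2\right) 13 = \left(\left(\frac{176}{7} - 28\right) + 2\right) 13 = \left(- \frac{20}{7} + 2\right) 13 = \left(- \frac{6}{7}\right) 13 = - \frac{78}{7}$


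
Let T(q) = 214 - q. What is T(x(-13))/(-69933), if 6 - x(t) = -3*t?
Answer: -247/69933 ≈ -0.0035320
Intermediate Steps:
x(t) = 6 + 3*t (x(t) = 6 - (-3)*t = 6 + 3*t)
T(x(-13))/(-69933) = (214 - (6 + 3*(-13)))/(-69933) = (214 - (6 - 39))*(-1/69933) = (214 - 1*(-33))*(-1/69933) = (214 + 33)*(-1/69933) = 247*(-1/69933) = -247/69933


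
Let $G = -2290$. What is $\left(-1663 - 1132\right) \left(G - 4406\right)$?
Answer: $18715320$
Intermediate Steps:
$\left(-1663 - 1132\right) \left(G - 4406\right) = \left(-1663 - 1132\right) \left(-2290 - 4406\right) = \left(-1663 - 1132\right) \left(-6696\right) = \left(-2795\right) \left(-6696\right) = 18715320$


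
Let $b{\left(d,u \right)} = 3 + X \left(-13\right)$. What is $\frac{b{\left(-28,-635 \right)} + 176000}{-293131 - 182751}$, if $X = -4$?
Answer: $- \frac{165}{446} \approx -0.36996$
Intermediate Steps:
$b{\left(d,u \right)} = 55$ ($b{\left(d,u \right)} = 3 - -52 = 3 + 52 = 55$)
$\frac{b{\left(-28,-635 \right)} + 176000}{-293131 - 182751} = \frac{55 + 176000}{-293131 - 182751} = \frac{176055}{-475882} = 176055 \left(- \frac{1}{475882}\right) = - \frac{165}{446}$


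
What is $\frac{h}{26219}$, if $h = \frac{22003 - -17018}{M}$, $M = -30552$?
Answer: $- \frac{13007}{267014296} \approx -4.8713 \cdot 10^{-5}$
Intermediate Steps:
$h = - \frac{13007}{10184}$ ($h = \frac{22003 - -17018}{-30552} = \left(22003 + 17018\right) \left(- \frac{1}{30552}\right) = 39021 \left(- \frac{1}{30552}\right) = - \frac{13007}{10184} \approx -1.2772$)
$\frac{h}{26219} = - \frac{13007}{10184 \cdot 26219} = \left(- \frac{13007}{10184}\right) \frac{1}{26219} = - \frac{13007}{267014296}$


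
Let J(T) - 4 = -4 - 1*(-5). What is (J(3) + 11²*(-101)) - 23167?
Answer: -35383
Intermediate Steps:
J(T) = 5 (J(T) = 4 + (-4 - 1*(-5)) = 4 + (-4 + 5) = 4 + 1 = 5)
(J(3) + 11²*(-101)) - 23167 = (5 + 11²*(-101)) - 23167 = (5 + 121*(-101)) - 23167 = (5 - 12221) - 23167 = -12216 - 23167 = -35383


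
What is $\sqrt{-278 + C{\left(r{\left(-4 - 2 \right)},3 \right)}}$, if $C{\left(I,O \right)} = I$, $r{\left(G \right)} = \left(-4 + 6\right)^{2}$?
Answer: $i \sqrt{274} \approx 16.553 i$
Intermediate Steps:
$r{\left(G \right)} = 4$ ($r{\left(G \right)} = 2^{2} = 4$)
$\sqrt{-278 + C{\left(r{\left(-4 - 2 \right)},3 \right)}} = \sqrt{-278 + 4} = \sqrt{-274} = i \sqrt{274}$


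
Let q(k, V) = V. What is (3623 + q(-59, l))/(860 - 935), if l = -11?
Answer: -1204/25 ≈ -48.160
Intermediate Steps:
(3623 + q(-59, l))/(860 - 935) = (3623 - 11)/(860 - 935) = 3612/(-75) = 3612*(-1/75) = -1204/25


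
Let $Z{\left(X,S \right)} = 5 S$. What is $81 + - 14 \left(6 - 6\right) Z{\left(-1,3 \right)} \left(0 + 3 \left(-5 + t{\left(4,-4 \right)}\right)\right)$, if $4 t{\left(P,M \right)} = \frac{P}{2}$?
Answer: $81$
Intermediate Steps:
$t{\left(P,M \right)} = \frac{P}{8}$ ($t{\left(P,M \right)} = \frac{P \frac{1}{2}}{4} = \frac{\frac{1}{2} P}{4} = \frac{P}{8}$)
$81 + - 14 \left(6 - 6\right) Z{\left(-1,3 \right)} \left(0 + 3 \left(-5 + t{\left(4,-4 \right)}\right)\right) = 81 + - 14 \left(6 - 6\right) 5 \cdot 3 \left(0 + 3 \left(-5 + \frac{1}{8} \cdot 4\right)\right) = 81 + - 14 \left(6 - 6\right) 15 \left(0 + 3 \left(-5 + \frac{1}{2}\right)\right) = 81 + \left(-14\right) 0 \cdot 15 \left(0 + 3 \left(- \frac{9}{2}\right)\right) = 81 + 0 \cdot 15 \left(0 - \frac{27}{2}\right) = 81 + 0 \cdot 15 \left(- \frac{27}{2}\right) = 81 + 0 \left(- \frac{405}{2}\right) = 81 + 0 = 81$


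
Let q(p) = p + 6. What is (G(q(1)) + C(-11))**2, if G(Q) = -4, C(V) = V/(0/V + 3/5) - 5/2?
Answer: 22201/36 ≈ 616.69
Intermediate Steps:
q(p) = 6 + p
C(V) = -5/2 + 5*V/3 (C(V) = V/(0 + 3*(1/5)) - 5*1/2 = V/(0 + 3/5) - 5/2 = V/(3/5) - 5/2 = V*(5/3) - 5/2 = 5*V/3 - 5/2 = -5/2 + 5*V/3)
(G(q(1)) + C(-11))**2 = (-4 + (-5/2 + (5/3)*(-11)))**2 = (-4 + (-5/2 - 55/3))**2 = (-4 - 125/6)**2 = (-149/6)**2 = 22201/36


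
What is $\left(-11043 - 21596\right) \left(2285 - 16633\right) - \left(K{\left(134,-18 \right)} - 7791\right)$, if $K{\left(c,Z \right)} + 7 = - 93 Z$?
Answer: $468310496$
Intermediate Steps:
$K{\left(c,Z \right)} = -7 - 93 Z$
$\left(-11043 - 21596\right) \left(2285 - 16633\right) - \left(K{\left(134,-18 \right)} - 7791\right) = \left(-11043 - 21596\right) \left(2285 - 16633\right) - \left(\left(-7 - -1674\right) - 7791\right) = \left(-32639\right) \left(-14348\right) - \left(\left(-7 + 1674\right) - 7791\right) = 468304372 - \left(1667 - 7791\right) = 468304372 - -6124 = 468304372 + 6124 = 468310496$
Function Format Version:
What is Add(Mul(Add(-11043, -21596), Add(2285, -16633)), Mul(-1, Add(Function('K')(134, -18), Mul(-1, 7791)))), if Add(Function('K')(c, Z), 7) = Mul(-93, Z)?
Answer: 468310496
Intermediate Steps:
Function('K')(c, Z) = Add(-7, Mul(-93, Z))
Add(Mul(Add(-11043, -21596), Add(2285, -16633)), Mul(-1, Add(Function('K')(134, -18), Mul(-1, 7791)))) = Add(Mul(Add(-11043, -21596), Add(2285, -16633)), Mul(-1, Add(Add(-7, Mul(-93, -18)), Mul(-1, 7791)))) = Add(Mul(-32639, -14348), Mul(-1, Add(Add(-7, 1674), -7791))) = Add(468304372, Mul(-1, Add(1667, -7791))) = Add(468304372, Mul(-1, -6124)) = Add(468304372, 6124) = 468310496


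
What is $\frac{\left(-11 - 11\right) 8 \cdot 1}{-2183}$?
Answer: $\frac{176}{2183} \approx 0.080623$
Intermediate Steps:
$\frac{\left(-11 - 11\right) 8 \cdot 1}{-2183} = \left(-22\right) 8 \left(- \frac{1}{2183}\right) = \left(-176\right) \left(- \frac{1}{2183}\right) = \frac{176}{2183}$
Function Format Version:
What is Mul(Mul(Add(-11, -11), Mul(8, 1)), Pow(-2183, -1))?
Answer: Rational(176, 2183) ≈ 0.080623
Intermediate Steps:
Mul(Mul(Add(-11, -11), Mul(8, 1)), Pow(-2183, -1)) = Mul(Mul(-22, 8), Rational(-1, 2183)) = Mul(-176, Rational(-1, 2183)) = Rational(176, 2183)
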